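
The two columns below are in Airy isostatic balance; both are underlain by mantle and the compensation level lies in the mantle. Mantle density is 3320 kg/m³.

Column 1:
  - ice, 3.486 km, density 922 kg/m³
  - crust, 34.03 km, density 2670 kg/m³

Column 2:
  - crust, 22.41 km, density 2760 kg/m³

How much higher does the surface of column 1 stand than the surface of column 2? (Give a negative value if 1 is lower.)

5.4 km

For any compensation level in the mantle, the mantle terms cancel and isostasy reduces to e = (Σt_1 − Σt_2) − (Σ(ρt)_1 − Σ(ρt)_2) / ρ_m.
Σt_1 = 37.516 km; Σt_2 = 22.41 km; Σ(ρt)_1 = 94074.192; Σ(ρt)_2 = 61851.6 (in km·kg/m³).
e = (37.516 − 22.41) − (94074.192 − 61851.6) / 3320 = 5.4 km.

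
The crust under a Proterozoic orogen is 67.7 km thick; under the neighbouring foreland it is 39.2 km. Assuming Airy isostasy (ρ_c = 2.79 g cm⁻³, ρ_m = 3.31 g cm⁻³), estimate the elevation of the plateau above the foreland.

Excess crust Δ = 67.7 km − 39.2 km = 28.5 km, split between elevation h and root r with h + r = Δ.
Airy balance ρ_c h = (ρ_m − ρ_c) r gives r = h ρ_c/(ρ_m − ρ_c), so h (1 + ρ_c/(ρ_m − ρ_c)) = Δ, i.e. h = Δ (ρ_m − ρ_c)/ρ_m.
h = 28.5 km × 0.52/3.31 = 4.48 km.

4.48 km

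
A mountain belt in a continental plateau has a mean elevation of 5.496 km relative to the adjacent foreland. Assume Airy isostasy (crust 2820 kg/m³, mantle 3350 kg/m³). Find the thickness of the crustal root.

29.2 km

Equating mass per unit area of the two columns: the weight of the topography is balanced by the buoyancy of the root, ρ_c h = (ρ_m − ρ_c) r.
r = h · ρ_c / (ρ_m − ρ_c) = 5.496 km × 2820 / (3350 − 2820) = 29.2 km.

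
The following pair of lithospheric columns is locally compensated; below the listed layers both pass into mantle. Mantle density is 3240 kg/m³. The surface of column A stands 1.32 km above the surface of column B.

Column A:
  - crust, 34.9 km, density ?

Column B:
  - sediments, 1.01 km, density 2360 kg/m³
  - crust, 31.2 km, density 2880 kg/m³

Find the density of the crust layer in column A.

Take the compensation level at the base of the deeper column (depth z_c below the surface of column A) and equate Σ ρ_i t_i down to z_c; mantle fills any gap and the z_c terms cancel.
Column A: 34.9×ρ + (z_c − 34.9)×3240
Column B: 1.32×0 + 1.01×2360 + 31.2×2880 + (z_c − 1.32 − 32.21)×3240
The z_c×3240 term appears on both sides and cancels. Collect the known terms of each column as K = Σ(ρt)_known − 3240 × (depth of known layers): K_A = 0 − 3240×34.9 = −113076; K_B = 92239.6 − 3240×(1.32 + 32.21) = −16397.6.
Balance: K_A + 34.9×ρ = K_B, so ρ = (K_B − K_A)/34.9 = 96678.4/34.9 = 2770 kg/m³.

2770 kg/m³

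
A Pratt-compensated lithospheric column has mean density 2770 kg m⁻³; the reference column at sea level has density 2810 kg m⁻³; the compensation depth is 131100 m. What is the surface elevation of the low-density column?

ρ_ref D = ρ (D + h) → h = D (ρ_ref − ρ)/ρ.
h = 131100 m × (2810 − 2770)/2770 = 1890 m.

1890 m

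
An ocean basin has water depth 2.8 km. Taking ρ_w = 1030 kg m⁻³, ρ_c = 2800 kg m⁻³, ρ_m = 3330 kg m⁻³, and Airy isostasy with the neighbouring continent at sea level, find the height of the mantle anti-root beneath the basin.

9.35 km

Isostatic balance requires: replacing crust with seawater at the top is compensated by replacing crust with mantle at the base: d (ρ_c − ρ_w) = a (ρ_m − ρ_c).
a = d (ρ_c − ρ_w)/(ρ_m − ρ_c) = 2.8 km × 1770/530 = 9.35 km.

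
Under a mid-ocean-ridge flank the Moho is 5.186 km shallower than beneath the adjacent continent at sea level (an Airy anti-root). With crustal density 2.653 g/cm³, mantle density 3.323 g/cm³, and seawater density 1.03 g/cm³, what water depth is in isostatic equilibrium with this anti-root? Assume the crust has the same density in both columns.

2.14 km

Replacing a thickness d of crust by seawater at the top must be balanced by replacing crust with mantle at the base: d (ρ_c − ρ_w) = a (ρ_m − ρ_c).
d = a (ρ_m − ρ_c)/(ρ_c − ρ_w) = 5.186 km × 0.67/1.623 = 2.14 km.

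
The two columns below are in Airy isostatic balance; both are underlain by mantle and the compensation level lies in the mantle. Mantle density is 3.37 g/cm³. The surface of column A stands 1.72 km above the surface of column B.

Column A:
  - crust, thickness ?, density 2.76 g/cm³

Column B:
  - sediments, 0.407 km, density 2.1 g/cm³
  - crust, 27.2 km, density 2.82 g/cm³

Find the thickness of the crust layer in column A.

34.9 km

Take the compensation level at the base of the deeper column (depth z_c below the surface of column A) and equate Σ ρ_i t_i down to z_c; mantle fills any gap and the z_c terms cancel.
Column A: x×2.76 + (z_c − 0 − x)×3.37
Column B: 1.72×0 + 0.407×2.1 + 27.2×2.82 + (z_c − 1.72 − 27.607)×3.37
The z_c×3.37 term appears on both sides and cancels. Collect the known terms of each column as K = Σ(ρt)_known − 3.37 × (depth of known layers): K_A = 0 − 3.37×0 = 0; K_B = 77.5587 − 3.37×(1.72 + 27.607) = −21.27329.
Balance: K_A − x×(3.37 − 2.76) = K_B, so x = (K_A − K_B)/(3.37 − 2.76) = 21.2733/0.61 = 34.9 km.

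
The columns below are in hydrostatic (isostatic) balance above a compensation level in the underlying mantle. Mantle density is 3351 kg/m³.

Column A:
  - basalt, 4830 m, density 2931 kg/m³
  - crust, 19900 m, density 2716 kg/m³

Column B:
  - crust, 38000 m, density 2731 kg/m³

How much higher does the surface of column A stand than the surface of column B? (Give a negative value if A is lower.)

For any compensation level in the mantle, the mantle terms cancel and isostasy reduces to e = (Σt_A − Σt_B) − (Σ(ρt)_A − Σ(ρt)_B) / ρ_m.
Σt_A = 24730 m; Σt_B = 38000 m; Σ(ρt)_A = 68205130; Σ(ρt)_B = 103778000 (in m·kg/m³).
e = (24730 − 38000) − (68205130 − 103778000) / 3351 = −2650 m.

−2650 m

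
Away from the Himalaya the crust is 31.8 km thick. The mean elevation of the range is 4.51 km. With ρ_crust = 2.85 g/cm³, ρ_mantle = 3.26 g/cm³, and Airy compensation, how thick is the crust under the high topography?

Root depth r = h ρ_c / (ρ_m − ρ_c) = 4.51 km × 2.85 / 0.41 = 31.35 km.
Total thickness = T + h + r = 31.8 km + 4.51 km + 31.35 km = 67.7 km.

67.7 km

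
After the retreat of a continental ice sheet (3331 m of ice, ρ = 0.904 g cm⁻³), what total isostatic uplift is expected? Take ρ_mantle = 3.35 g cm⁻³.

Removing the load lets mantle flow back in; uplift u satisfies ρ_ice t = ρ_m u.
u = t ρ_ice/ρ_m = 3331 m × 0.904/3.35 = 899 m.

899 m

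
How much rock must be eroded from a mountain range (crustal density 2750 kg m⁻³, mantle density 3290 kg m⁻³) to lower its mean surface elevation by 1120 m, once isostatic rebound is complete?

6820 m

Net drop Δ = e − u = e − e ρ_c/ρ_m = e (ρ_m − ρ_c)/ρ_m.
e = Δ ρ_m/(ρ_m − ρ_c) = 1120 m × 3290/540 = 6820 m.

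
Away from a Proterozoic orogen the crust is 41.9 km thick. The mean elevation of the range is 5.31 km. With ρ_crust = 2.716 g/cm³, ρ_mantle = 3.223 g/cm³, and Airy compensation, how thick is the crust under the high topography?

Root depth r = h ρ_c / (ρ_m − ρ_c) = 5.31 km × 2.716 / 0.507 = 28.45 km.
Total thickness = T + h + r = 41.9 km + 5.31 km + 28.45 km = 75.7 km.

75.7 km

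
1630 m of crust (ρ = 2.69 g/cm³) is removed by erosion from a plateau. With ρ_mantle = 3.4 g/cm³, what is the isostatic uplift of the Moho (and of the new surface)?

Unloading: uplift u = e ρ_c/ρ_m = 1630 m × 2.69/3.4 = 1290 m.

1290 m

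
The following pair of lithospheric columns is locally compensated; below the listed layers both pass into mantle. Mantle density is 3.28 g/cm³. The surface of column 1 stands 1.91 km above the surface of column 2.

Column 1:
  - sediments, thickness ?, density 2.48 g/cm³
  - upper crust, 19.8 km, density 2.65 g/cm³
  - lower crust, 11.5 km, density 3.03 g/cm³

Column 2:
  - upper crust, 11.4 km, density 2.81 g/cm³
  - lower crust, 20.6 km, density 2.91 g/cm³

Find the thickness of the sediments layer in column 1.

4.87 km

Take the compensation level at the base of the deeper column (depth z_c below the surface of column 1) and equate Σ ρ_i t_i down to z_c; mantle fills any gap and the z_c terms cancel.
Column 1: x×2.48 + 19.8×2.65 + 11.5×3.03 + (z_c − 31.3 − x)×3.28
Column 2: 1.91×0 + 11.4×2.81 + 20.6×2.91 + (z_c − 1.91 − 32)×3.28
The z_c×3.28 term appears on both sides and cancels. Collect the known terms of each column as K = Σ(ρt)_known − 3.28 × (depth of known layers): K_1 = 87.315 − 3.28×31.3 = −15.349; K_2 = 91.98 − 3.28×(1.91 + 32) = −19.2448.
Balance: K_1 − x×(3.28 − 2.48) = K_2, so x = (K_1 − K_2)/(3.28 − 2.48) = 3.8958/0.8 = 4.87 km.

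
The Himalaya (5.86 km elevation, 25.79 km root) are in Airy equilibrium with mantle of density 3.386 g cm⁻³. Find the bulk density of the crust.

ρ_c h = (ρ_m − ρ_c) r → ρ_c (h + r) = ρ_m r → ρ_c = ρ_m r / (h + r).
ρ_c = 3.386 × 25.79 km / (5.86 km + 25.79 km) = 2.76 g cm⁻³.

2.76 g cm⁻³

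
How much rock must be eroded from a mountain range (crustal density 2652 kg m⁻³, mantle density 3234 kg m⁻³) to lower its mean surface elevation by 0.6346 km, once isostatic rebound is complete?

Net drop Δ = e − u = e − e ρ_c/ρ_m = e (ρ_m − ρ_c)/ρ_m.
e = Δ ρ_m/(ρ_m − ρ_c) = 0.6346 km × 3234/582 = 3.53 km.

3.53 km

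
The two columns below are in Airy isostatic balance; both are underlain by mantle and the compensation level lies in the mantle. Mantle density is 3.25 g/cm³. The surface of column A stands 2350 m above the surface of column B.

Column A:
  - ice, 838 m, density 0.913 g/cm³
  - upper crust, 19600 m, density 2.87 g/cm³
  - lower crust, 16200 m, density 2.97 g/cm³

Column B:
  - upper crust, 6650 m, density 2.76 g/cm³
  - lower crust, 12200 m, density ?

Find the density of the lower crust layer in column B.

Take the compensation level at the base of the deeper column (depth z_c below the surface of column A) and equate Σ ρ_i t_i down to z_c; mantle fills any gap and the z_c terms cancel.
Column A: 838×0.913 + 19600×2.87 + 16200×2.97 + (z_c − 36638)×3.25
Column B: 2350×0 + 6650×2.76 + 12200×ρ + (z_c − 2350 − 18850)×3.25
The z_c×3.25 term appears on both sides and cancels. Collect the known terms of each column as K = Σ(ρt)_known − 3.25 × (depth of known layers): K_A = 105131.094 − 3.25×36638 = −13942.406; K_B = 18354 − 3.25×(2350 + 18850) = −50546.
Balance: K_A = K_B + 12200×ρ, so ρ = (K_A − K_B)/12200 = 36603.6/12200 = 3 g/cm³.

3 g/cm³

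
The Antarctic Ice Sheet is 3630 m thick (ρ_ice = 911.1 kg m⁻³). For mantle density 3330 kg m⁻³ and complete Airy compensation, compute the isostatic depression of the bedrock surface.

Balancing pressure at the compensation depth: the ice load ρ_ice t is balanced by mantle displaced below, ρ_m s.
s = t ρ_ice / ρ_m = 3630 m × 911.1/3330 = 993 m.

993 m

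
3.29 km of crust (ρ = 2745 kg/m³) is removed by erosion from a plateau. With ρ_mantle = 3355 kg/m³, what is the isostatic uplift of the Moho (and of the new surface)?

2.69 km

Unloading: uplift u = e ρ_c/ρ_m = 3.29 km × 2745/3355 = 2.69 km.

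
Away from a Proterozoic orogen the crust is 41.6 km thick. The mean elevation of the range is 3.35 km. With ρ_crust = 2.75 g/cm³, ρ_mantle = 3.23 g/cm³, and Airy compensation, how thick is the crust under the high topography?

64.1 km

Root depth r = h ρ_c / (ρ_m − ρ_c) = 3.35 km × 2.75 / 0.48 = 19.19 km.
Total thickness = T + h + r = 41.6 km + 3.35 km + 19.19 km = 64.1 km.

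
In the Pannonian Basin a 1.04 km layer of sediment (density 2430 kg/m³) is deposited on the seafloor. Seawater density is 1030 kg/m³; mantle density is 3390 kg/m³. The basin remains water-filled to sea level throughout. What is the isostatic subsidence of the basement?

0.617 km

Submarine loading: the sediment displaces seawater, and the subsidence is in turn flooded, so s (ρ_m − ρ_w) = t (ρ_sed − ρ_w).
s = 1.04 km × (2430 − 1030) / (3390 − 1030) = 0.617 km.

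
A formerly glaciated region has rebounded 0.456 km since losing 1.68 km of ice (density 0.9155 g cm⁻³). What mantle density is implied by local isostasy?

3.37 g cm⁻³

ρ_m = ρ_ice t / u = 0.9155 × 1.68 km/0.456 km = 3.37 g cm⁻³.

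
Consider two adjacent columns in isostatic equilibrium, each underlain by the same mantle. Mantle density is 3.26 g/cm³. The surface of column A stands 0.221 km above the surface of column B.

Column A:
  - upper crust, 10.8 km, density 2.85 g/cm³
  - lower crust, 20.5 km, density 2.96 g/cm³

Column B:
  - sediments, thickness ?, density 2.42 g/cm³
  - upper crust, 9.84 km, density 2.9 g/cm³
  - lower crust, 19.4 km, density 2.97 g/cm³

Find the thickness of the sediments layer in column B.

Take the compensation level at the base of the deeper column (depth z_c below the surface of column A) and equate Σ ρ_i t_i down to z_c; mantle fills any gap and the z_c terms cancel.
Column A: 10.8×2.85 + 20.5×2.96 + (z_c − 31.3)×3.26
Column B: 0.221×0 + x×2.42 + 9.84×2.9 + 19.4×2.97 + (z_c − 0.221 − 29.24 − x)×3.26
The z_c×3.26 term appears on both sides and cancels. Collect the known terms of each column as K = Σ(ρt)_known − 3.26 × (depth of known layers): K_A = 91.46 − 3.26×31.3 = −10.578; K_B = 86.154 − 3.26×(0.221 + 29.24) = −9.88886.
Balance: K_A = K_B − x×(3.26 − 2.42), so x = (K_B − K_A)/(3.26 − 2.42) = 0.68914/0.84 = 0.82 km.

0.82 km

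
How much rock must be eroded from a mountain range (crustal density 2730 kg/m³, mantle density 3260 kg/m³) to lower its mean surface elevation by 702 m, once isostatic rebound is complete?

4320 m

Net drop Δ = e − u = e − e ρ_c/ρ_m = e (ρ_m − ρ_c)/ρ_m.
e = Δ ρ_m/(ρ_m − ρ_c) = 702 m × 3260/530 = 4320 m.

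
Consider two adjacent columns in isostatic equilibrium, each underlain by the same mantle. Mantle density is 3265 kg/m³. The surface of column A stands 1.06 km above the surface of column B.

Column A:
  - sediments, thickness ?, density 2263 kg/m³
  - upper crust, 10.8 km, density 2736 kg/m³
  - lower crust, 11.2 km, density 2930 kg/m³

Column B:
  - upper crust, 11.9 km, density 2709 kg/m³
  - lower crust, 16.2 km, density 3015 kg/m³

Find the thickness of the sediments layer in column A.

Take the compensation level at the base of the deeper column (depth z_c below the surface of column A) and equate Σ ρ_i t_i down to z_c; mantle fills any gap and the z_c terms cancel.
Column A: x×2263 + 10.8×2736 + 11.2×2930 + (z_c − 22 − x)×3265
Column B: 1.06×0 + 11.9×2709 + 16.2×3015 + (z_c − 1.06 − 28.1)×3265
The z_c×3265 term appears on both sides and cancels. Collect the known terms of each column as K = Σ(ρt)_known − 3265 × (depth of known layers): K_A = 62364.8 − 3265×22 = −9465.2; K_B = 81080.1 − 3265×(1.06 + 28.1) = −14127.3.
Balance: K_A − x×(3265 − 2263) = K_B, so x = (K_A − K_B)/(3265 − 2263) = 4662.1/1002 = 4.65 km.

4.65 km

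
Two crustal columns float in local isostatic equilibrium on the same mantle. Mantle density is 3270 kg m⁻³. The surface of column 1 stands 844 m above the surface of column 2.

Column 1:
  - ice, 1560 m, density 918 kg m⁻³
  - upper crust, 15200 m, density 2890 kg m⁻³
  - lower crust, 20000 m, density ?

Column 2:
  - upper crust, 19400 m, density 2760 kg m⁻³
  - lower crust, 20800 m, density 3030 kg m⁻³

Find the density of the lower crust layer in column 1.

Take the compensation level at the base of the deeper column (depth z_c below the surface of column 1) and equate Σ ρ_i t_i down to z_c; mantle fills any gap and the z_c terms cancel.
Column 1: 1560×918 + 15200×2890 + 20000×ρ + (z_c − 36760)×3270
Column 2: 844×0 + 19400×2760 + 20800×3030 + (z_c − 844 − 40200)×3270
The z_c×3270 term appears on both sides and cancels. Collect the known terms of each column as K = Σ(ρt)_known − 3270 × (depth of known layers): K_1 = 45360080 − 3270×36760 = −74845120; K_2 = 116568000 − 3270×(844 + 40200) = −17645880.
Balance: K_1 + 20000×ρ = K_2, so ρ = (K_2 − K_1)/20000 = 57199200/20000 = 2860 kg m⁻³.

2860 kg m⁻³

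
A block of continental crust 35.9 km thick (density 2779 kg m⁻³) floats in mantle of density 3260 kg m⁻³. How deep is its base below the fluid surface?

Draft d = t ρ_obj/ρ_fluid = 35.9 km × 2779/3260 = 30.6 km.

30.6 km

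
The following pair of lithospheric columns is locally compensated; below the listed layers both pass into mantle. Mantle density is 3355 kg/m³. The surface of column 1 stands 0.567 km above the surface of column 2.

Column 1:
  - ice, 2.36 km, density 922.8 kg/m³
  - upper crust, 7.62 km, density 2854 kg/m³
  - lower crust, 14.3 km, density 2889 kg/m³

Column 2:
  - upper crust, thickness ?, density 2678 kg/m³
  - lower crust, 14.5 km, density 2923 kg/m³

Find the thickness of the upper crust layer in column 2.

11.9 km

Take the compensation level at the base of the deeper column (depth z_c below the surface of column 1) and equate Σ ρ_i t_i down to z_c; mantle fills any gap and the z_c terms cancel.
Column 1: 2.36×922.8 + 7.62×2854 + 14.3×2889 + (z_c − 24.28)×3355
Column 2: 0.567×0 + x×2678 + 14.5×2923 + (z_c − 0.567 − 14.5 − x)×3355
The z_c×3355 term appears on both sides and cancels. Collect the known terms of each column as K = Σ(ρt)_known − 3355 × (depth of known layers): K_1 = 65237.988 − 3355×24.28 = −16221.412; K_2 = 42383.5 − 3355×(0.567 + 14.5) = −8166.285.
Balance: K_1 = K_2 − x×(3355 − 2678), so x = (K_2 − K_1)/(3355 − 2678) = 8055.13/677 = 11.9 km.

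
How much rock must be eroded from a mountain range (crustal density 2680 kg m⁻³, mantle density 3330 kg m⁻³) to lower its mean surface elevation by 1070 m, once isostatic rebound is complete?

Net drop Δ = e − u = e − e ρ_c/ρ_m = e (ρ_m − ρ_c)/ρ_m.
e = Δ ρ_m/(ρ_m − ρ_c) = 1070 m × 3330/650 = 5480 m.

5480 m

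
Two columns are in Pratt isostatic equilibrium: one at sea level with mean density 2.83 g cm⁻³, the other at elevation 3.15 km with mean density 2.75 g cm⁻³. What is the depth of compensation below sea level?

ρ_ref D = ρ (D + h) → D (ρ_ref − ρ) = ρ h.
D = ρ h/(ρ_ref − ρ) = 2.75 × 3.15 km/(2.83 − 2.75) = 108 km.

108 km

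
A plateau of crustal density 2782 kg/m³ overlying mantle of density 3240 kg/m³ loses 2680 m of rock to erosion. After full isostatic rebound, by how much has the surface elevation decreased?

Rebound u = e ρ_c/ρ_m = 2680 m × 2782/3240 = 2301 m.
Net surface drop = e − u = 2680 m − 2301 m = e (ρ_m − ρ_c)/ρ_m = 379 m.

379 m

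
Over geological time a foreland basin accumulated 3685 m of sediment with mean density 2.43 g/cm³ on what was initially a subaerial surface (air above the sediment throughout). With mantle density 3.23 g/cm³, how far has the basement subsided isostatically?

Subaerial load: s = t ρ_sed / ρ_m = 3685 m × 2.43/3.23 = 2770 m.

2770 m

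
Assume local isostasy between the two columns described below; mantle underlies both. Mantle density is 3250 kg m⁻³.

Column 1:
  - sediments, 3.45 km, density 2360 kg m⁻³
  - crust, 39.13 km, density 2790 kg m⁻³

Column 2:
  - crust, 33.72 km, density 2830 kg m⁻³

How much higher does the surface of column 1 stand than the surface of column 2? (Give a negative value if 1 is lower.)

For any compensation level in the mantle, the mantle terms cancel and isostasy reduces to e = (Σt_1 − Σt_2) − (Σ(ρt)_1 − Σ(ρt)_2) / ρ_m.
Σt_1 = 42.58 km; Σt_2 = 33.72 km; Σ(ρt)_1 = 117314.7; Σ(ρt)_2 = 95427.6 (in km·kg m⁻³).
e = (42.58 − 33.72) − (117314.7 − 95427.6) / 3250 = 2.13 km.

2.13 km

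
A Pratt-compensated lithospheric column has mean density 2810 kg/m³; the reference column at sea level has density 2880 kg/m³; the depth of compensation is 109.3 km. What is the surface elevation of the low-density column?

2.72 km

ρ_ref D = ρ (D + h) → h = D (ρ_ref − ρ)/ρ.
h = 109.3 km × (2880 − 2810)/2810 = 2.72 km.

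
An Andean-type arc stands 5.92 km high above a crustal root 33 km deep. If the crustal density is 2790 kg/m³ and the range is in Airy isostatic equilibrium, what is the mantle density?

Airy balance: ρ_c h = (ρ_m − ρ_c) r → ρ_m = ρ_c (1 + h/r).
ρ_m = 2790 × (1 + 5.92 km/33 km) = 3290 kg/m³.

3290 kg/m³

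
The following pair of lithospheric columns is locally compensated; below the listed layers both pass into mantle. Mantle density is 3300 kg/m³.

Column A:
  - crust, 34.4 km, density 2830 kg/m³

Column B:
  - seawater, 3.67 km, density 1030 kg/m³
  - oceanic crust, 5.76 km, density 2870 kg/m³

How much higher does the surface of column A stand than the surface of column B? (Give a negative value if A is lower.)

For any compensation level in the mantle, the mantle terms cancel and isostasy reduces to e = (Σt_A − Σt_B) − (Σ(ρt)_A − Σ(ρt)_B) / ρ_m.
Σt_A = 34.4 km; Σt_B = 9.43 km; Σ(ρt)_A = 97352; Σ(ρt)_B = 20311.3 (in km·kg/m³).
e = (34.4 − 9.43) − (97352 − 20311.3) / 3300 = 1.62 km.

1.62 km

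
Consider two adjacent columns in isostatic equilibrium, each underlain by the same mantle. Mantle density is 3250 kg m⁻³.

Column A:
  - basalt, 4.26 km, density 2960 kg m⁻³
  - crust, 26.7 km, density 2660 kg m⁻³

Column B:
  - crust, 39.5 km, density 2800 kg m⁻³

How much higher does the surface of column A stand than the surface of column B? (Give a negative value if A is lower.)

−0.242 km

For any compensation level in the mantle, the mantle terms cancel and isostasy reduces to e = (Σt_A − Σt_B) − (Σ(ρt)_A − Σ(ρt)_B) / ρ_m.
Σt_A = 30.96 km; Σt_B = 39.5 km; Σ(ρt)_A = 83631.6; Σ(ρt)_B = 110600 (in km·kg m⁻³).
e = (30.96 − 39.5) − (83631.6 − 110600) / 3250 = −0.242 km.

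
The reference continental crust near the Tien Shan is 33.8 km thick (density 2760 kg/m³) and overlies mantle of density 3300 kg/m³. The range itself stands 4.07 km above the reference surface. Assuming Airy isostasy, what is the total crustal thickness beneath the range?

58.7 km

Root depth r = h ρ_c / (ρ_m − ρ_c) = 4.07 km × 2760 / 540 = 20.8 km.
Total thickness = T + h + r = 33.8 km + 4.07 km + 20.8 km = 58.7 km.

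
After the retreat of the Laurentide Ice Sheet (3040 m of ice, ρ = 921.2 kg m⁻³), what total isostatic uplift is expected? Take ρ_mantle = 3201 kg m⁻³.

Removing the load lets mantle flow back in; uplift u satisfies ρ_ice t = ρ_m u.
u = t ρ_ice/ρ_m = 3040 m × 921.2/3201 = 875 m.

875 m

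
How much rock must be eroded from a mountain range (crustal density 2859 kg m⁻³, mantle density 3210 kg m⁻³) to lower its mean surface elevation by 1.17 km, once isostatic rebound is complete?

Net drop Δ = e − u = e − e ρ_c/ρ_m = e (ρ_m − ρ_c)/ρ_m.
e = Δ ρ_m/(ρ_m − ρ_c) = 1.17 km × 3210/351 = 10.7 km.

10.7 km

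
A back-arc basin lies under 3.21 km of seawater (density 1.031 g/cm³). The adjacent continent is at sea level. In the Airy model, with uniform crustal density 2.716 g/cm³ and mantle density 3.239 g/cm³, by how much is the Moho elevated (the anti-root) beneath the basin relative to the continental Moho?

In Airy isostatic equilibrium: replacing crust with seawater at the top is compensated by replacing crust with mantle at the base: d (ρ_c − ρ_w) = a (ρ_m − ρ_c).
a = d (ρ_c − ρ_w)/(ρ_m − ρ_c) = 3.21 km × 1.685/0.523 = 10.3 km.

10.3 km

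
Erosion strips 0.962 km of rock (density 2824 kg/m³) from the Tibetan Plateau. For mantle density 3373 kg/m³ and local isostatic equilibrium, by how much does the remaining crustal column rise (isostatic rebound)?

Unloading: uplift u = e ρ_c/ρ_m = 0.962 km × 2824/3373 = 0.805 km.

0.805 km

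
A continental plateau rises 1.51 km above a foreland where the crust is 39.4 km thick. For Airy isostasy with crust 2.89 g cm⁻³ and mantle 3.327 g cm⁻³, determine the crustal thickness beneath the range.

Root depth r = h ρ_c / (ρ_m − ρ_c) = 1.51 km × 2.89 / 0.437 = 9.986 km.
Total thickness = T + h + r = 39.4 km + 1.51 km + 9.986 km = 50.9 km.

50.9 km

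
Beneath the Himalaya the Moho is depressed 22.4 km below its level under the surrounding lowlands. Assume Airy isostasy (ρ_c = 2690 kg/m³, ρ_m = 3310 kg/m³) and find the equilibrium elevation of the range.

5.16 km

Equating mass per unit area of the two columns: ρ_c h = (ρ_m − ρ_c) r.
h = r (ρ_m − ρ_c) / ρ_c = 22.4 km × (3310 − 2690) / 2690 = 5.16 km.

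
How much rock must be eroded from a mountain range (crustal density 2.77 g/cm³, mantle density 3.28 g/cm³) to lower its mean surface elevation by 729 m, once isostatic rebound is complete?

Net drop Δ = e − u = e − e ρ_c/ρ_m = e (ρ_m − ρ_c)/ρ_m.
e = Δ ρ_m/(ρ_m − ρ_c) = 729 m × 3.28/0.51 = 4690 m.

4690 m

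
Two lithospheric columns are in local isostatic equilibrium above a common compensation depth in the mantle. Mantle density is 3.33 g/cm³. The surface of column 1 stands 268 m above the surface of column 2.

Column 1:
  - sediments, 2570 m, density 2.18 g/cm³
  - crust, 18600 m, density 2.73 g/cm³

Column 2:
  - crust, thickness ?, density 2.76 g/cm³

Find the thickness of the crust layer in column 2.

23200 m

Take the compensation level at the base of the deeper column (depth z_c below the surface of column 1) and equate Σ ρ_i t_i down to z_c; mantle fills any gap and the z_c terms cancel.
Column 1: 2570×2.18 + 18600×2.73 + (z_c − 21170)×3.33
Column 2: 268×0 + x×2.76 + (z_c − 268 − 0 − x)×3.33
The z_c×3.33 term appears on both sides and cancels. Collect the known terms of each column as K = Σ(ρt)_known − 3.33 × (depth of known layers): K_1 = 56380.6 − 3.33×21170 = −14115.5; K_2 = 0 − 3.33×(268 + 0) = −892.44.
Balance: K_1 = K_2 − x×(3.33 − 2.76), so x = (K_2 − K_1)/(3.33 − 2.76) = 13223.1/0.57 = 23200 m.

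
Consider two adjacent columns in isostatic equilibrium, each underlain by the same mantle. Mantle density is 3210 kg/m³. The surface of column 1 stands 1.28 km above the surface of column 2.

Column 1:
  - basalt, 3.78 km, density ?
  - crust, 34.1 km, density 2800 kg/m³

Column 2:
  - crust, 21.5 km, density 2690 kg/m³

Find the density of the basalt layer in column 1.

2860 kg/m³

Take the compensation level at the base of the deeper column (depth z_c below the surface of column 1) and equate Σ ρ_i t_i down to z_c; mantle fills any gap and the z_c terms cancel.
Column 1: 3.78×ρ + 34.1×2800 + (z_c − 37.88)×3210
Column 2: 1.28×0 + 21.5×2690 + (z_c − 1.28 − 21.5)×3210
The z_c×3210 term appears on both sides and cancels. Collect the known terms of each column as K = Σ(ρt)_known − 3210 × (depth of known layers): K_1 = 95480 − 3210×37.88 = −26114.8; K_2 = 57835 − 3210×(1.28 + 21.5) = −15288.8.
Balance: K_1 + 3.78×ρ = K_2, so ρ = (K_2 − K_1)/3.78 = 10826/3.78 = 2860 kg/m³.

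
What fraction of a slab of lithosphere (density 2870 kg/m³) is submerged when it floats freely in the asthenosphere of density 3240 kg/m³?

Submerged fraction = ρ_obj/ρ_fluid = 2870/3240 = 0.886.

0.886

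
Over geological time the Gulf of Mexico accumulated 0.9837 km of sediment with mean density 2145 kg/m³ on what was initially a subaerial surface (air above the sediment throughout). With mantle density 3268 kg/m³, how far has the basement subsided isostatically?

0.646 km

Subaerial load: s = t ρ_sed / ρ_m = 0.9837 km × 2145/3268 = 0.646 km.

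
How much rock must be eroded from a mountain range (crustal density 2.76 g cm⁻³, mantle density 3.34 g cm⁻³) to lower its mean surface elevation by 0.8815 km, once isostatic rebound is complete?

5.08 km

Net drop Δ = e − u = e − e ρ_c/ρ_m = e (ρ_m − ρ_c)/ρ_m.
e = Δ ρ_m/(ρ_m − ρ_c) = 0.8815 km × 3.34/0.58 = 5.08 km.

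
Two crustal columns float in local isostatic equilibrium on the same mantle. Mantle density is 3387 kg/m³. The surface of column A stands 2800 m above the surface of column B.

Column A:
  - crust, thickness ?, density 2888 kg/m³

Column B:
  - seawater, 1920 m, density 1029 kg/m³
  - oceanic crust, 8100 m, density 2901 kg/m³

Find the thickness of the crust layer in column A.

36000 m

Take the compensation level at the base of the deeper column (depth z_c below the surface of column A) and equate Σ ρ_i t_i down to z_c; mantle fills any gap and the z_c terms cancel.
Column A: x×2888 + (z_c − 0 − x)×3387
Column B: 2800×0 + 1920×1029 + 8100×2901 + (z_c − 2800 − 10020)×3387
The z_c×3387 term appears on both sides and cancels. Collect the known terms of each column as K = Σ(ρt)_known − 3387 × (depth of known layers): K_A = 0 − 3387×0 = 0; K_B = 25473780 − 3387×(2800 + 10020) = −17947560.
Balance: K_A − x×(3387 − 2888) = K_B, so x = (K_A − K_B)/(3387 − 2888) = 17947600/499 = 36000 m.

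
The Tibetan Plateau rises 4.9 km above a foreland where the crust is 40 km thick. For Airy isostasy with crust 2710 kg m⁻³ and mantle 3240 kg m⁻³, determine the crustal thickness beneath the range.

70 km

Root depth r = h ρ_c / (ρ_m − ρ_c) = 4.9 km × 2710 / 530 = 25.05 km.
Total thickness = T + h + r = 40 km + 4.9 km + 25.05 km = 70 km.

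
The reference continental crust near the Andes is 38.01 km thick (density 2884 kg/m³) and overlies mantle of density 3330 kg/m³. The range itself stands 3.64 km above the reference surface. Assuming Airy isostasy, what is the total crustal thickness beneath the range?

65.2 km

Root depth r = h ρ_c / (ρ_m − ρ_c) = 3.64 km × 2884 / 446 = 23.54 km.
Total thickness = T + h + r = 38.01 km + 3.64 km + 23.54 km = 65.2 km.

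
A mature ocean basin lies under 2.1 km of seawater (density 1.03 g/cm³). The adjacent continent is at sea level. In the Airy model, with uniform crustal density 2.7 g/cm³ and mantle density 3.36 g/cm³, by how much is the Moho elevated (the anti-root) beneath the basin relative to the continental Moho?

5.31 km

Balancing pressure at the compensation depth: replacing crust with seawater at the top is compensated by replacing crust with mantle at the base: d (ρ_c − ρ_w) = a (ρ_m − ρ_c).
a = d (ρ_c − ρ_w)/(ρ_m − ρ_c) = 2.1 km × 1.67/0.66 = 5.31 km.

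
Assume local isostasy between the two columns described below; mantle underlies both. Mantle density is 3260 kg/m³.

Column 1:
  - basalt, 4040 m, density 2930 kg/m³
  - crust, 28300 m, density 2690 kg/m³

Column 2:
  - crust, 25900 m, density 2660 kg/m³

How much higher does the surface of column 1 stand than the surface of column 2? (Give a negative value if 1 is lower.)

For any compensation level in the mantle, the mantle terms cancel and isostasy reduces to e = (Σt_1 − Σt_2) − (Σ(ρt)_1 − Σ(ρt)_2) / ρ_m.
Σt_1 = 32340 m; Σt_2 = 25900 m; Σ(ρt)_1 = 87964200; Σ(ρt)_2 = 68894000 (in m·kg/m³).
e = (32340 − 25900) − (87964200 − 68894000) / 3260 = 590 m.

590 m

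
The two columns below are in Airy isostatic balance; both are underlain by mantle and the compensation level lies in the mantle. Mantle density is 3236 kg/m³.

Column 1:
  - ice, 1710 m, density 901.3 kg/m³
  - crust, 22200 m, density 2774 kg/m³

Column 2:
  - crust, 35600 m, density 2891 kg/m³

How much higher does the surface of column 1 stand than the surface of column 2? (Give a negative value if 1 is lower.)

608 m

For any compensation level in the mantle, the mantle terms cancel and isostasy reduces to e = (Σt_1 − Σt_2) − (Σ(ρt)_1 − Σ(ρt)_2) / ρ_m.
Σt_1 = 23910 m; Σt_2 = 35600 m; Σ(ρt)_1 = 63124023; Σ(ρt)_2 = 102919600 (in m·kg/m³).
e = (23910 − 35600) − (63124023 − 102919600) / 3236 = 608 m.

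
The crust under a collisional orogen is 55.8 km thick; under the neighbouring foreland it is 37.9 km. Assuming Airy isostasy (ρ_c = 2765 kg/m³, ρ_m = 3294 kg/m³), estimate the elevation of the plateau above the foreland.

Excess crust Δ = 55.8 km − 37.9 km = 17.9 km, split between elevation h and root r with h + r = Δ.
Airy balance ρ_c h = (ρ_m − ρ_c) r gives r = h ρ_c/(ρ_m − ρ_c), so h (1 + ρ_c/(ρ_m − ρ_c)) = Δ, i.e. h = Δ (ρ_m − ρ_c)/ρ_m.
h = 17.9 km × 529/3294 = 2.87 km.

2.87 km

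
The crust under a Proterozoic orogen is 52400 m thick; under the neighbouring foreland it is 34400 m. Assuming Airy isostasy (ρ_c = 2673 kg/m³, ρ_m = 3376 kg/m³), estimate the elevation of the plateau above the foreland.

Excess crust Δ = 52400 m − 34400 m = 18000 m, split between elevation h and root r with h + r = Δ.
Airy balance ρ_c h = (ρ_m − ρ_c) r gives r = h ρ_c/(ρ_m − ρ_c), so h (1 + ρ_c/(ρ_m − ρ_c)) = Δ, i.e. h = Δ (ρ_m − ρ_c)/ρ_m.
h = 18000 m × 703/3376 = 3750 m.

3750 m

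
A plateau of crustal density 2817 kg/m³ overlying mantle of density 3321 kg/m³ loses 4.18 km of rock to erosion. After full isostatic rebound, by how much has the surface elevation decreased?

0.634 km

Rebound u = e ρ_c/ρ_m = 4.18 km × 2817/3321 = 3.546 km.
Net surface drop = e − u = 4.18 km − 3.546 km = e (ρ_m − ρ_c)/ρ_m = 0.634 km.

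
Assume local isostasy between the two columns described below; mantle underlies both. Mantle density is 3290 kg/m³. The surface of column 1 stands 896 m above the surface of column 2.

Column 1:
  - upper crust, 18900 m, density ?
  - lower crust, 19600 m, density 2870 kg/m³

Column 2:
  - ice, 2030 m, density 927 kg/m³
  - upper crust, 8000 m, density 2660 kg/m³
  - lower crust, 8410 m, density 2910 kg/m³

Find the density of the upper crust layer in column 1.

Take the compensation level at the base of the deeper column (depth z_c below the surface of column 1) and equate Σ ρ_i t_i down to z_c; mantle fills any gap and the z_c terms cancel.
Column 1: 18900×ρ + 19600×2870 + (z_c − 38500)×3290
Column 2: 896×0 + 2030×927 + 8000×2660 + 8410×2910 + (z_c − 896 − 18440)×3290
The z_c×3290 term appears on both sides and cancels. Collect the known terms of each column as K = Σ(ρt)_known − 3290 × (depth of known layers): K_1 = 56252000 − 3290×38500 = −70413000; K_2 = 47634910 − 3290×(896 + 18440) = −15980530.
Balance: K_1 + 18900×ρ = K_2, so ρ = (K_2 − K_1)/18900 = 54432500/18900 = 2880 kg/m³.

2880 kg/m³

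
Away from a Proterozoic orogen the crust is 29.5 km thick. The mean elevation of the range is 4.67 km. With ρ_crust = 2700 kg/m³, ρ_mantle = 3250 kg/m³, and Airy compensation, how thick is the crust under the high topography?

57.1 km

Root depth r = h ρ_c / (ρ_m − ρ_c) = 4.67 km × 2700 / 550 = 22.93 km.
Total thickness = T + h + r = 29.5 km + 4.67 km + 22.93 km = 57.1 km.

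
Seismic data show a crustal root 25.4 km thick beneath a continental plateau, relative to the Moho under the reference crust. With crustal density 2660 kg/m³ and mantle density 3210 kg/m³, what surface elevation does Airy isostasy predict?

Equating mass per unit area of the two columns: ρ_c h = (ρ_m − ρ_c) r.
h = r (ρ_m − ρ_c) / ρ_c = 25.4 km × (3210 − 2660) / 2660 = 5.25 km.

5.25 km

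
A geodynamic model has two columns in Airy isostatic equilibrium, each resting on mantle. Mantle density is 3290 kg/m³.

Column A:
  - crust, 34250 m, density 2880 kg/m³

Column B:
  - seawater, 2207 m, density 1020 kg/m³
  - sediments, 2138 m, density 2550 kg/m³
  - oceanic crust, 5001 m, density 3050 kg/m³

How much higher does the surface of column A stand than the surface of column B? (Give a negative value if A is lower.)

1900 m

For any compensation level in the mantle, the mantle terms cancel and isostasy reduces to e = (Σt_A − Σt_B) − (Σ(ρt)_A − Σ(ρt)_B) / ρ_m.
Σt_A = 34250 m; Σt_B = 9346 m; Σ(ρt)_A = 98640000; Σ(ρt)_B = 22956090 (in m·kg/m³).
e = (34250 − 9346) − (98640000 − 22956090) / 3290 = 1900 m.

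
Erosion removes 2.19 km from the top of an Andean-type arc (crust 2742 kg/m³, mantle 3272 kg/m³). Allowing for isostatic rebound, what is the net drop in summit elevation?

Rebound u = e ρ_c/ρ_m = 2.19 km × 2742/3272 = 1.835 km.
Net surface drop = e − u = 2.19 km − 1.835 km = e (ρ_m − ρ_c)/ρ_m = 0.355 km.

0.355 km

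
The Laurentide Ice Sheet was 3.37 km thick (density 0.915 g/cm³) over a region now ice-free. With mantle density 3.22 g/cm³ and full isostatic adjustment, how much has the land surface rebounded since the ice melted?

0.958 km

Removing the load lets mantle flow back in; uplift u satisfies ρ_ice t = ρ_m u.
u = t ρ_ice/ρ_m = 3.37 km × 0.915/3.22 = 0.958 km.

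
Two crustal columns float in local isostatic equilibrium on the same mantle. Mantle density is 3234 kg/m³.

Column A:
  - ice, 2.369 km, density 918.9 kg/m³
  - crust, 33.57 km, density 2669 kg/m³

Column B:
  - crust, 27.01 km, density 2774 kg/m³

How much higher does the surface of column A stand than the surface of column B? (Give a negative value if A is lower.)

3.72 km

For any compensation level in the mantle, the mantle terms cancel and isostasy reduces to e = (Σt_A − Σt_B) − (Σ(ρt)_A − Σ(ρt)_B) / ρ_m.
Σt_A = 35.939 km; Σt_B = 27.01 km; Σ(ρt)_A = 91775.2041; Σ(ρt)_B = 74925.74 (in km·kg/m³).
e = (35.939 − 27.01) − (91775.2041 − 74925.74) / 3234 = 3.72 km.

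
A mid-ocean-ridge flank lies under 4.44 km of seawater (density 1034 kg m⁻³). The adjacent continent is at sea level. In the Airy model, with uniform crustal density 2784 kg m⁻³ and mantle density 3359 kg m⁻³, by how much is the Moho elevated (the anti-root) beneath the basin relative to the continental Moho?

13.5 km

For local isostatic compensation: replacing crust with seawater at the top is compensated by replacing crust with mantle at the base: d (ρ_c − ρ_w) = a (ρ_m − ρ_c).
a = d (ρ_c − ρ_w)/(ρ_m − ρ_c) = 4.44 km × 1750/575 = 13.5 km.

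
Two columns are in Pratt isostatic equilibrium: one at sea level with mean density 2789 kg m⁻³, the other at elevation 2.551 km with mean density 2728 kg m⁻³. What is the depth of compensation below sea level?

114 km

ρ_ref D = ρ (D + h) → D (ρ_ref − ρ) = ρ h.
D = ρ h/(ρ_ref − ρ) = 2728 × 2.551 km/(2789 − 2728) = 114 km.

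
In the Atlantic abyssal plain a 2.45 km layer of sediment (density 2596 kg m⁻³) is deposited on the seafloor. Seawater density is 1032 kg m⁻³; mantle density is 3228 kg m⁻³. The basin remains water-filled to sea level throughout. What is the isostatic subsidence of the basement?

Submarine loading: the sediment displaces seawater, and the subsidence is in turn flooded, so s (ρ_m − ρ_w) = t (ρ_sed − ρ_w).
s = 2.45 km × (2596 − 1032) / (3228 − 1032) = 1.74 km.

1.74 km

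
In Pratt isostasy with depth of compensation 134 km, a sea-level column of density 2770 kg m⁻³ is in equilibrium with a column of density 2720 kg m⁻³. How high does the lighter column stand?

ρ_ref D = ρ (D + h) → h = D (ρ_ref − ρ)/ρ.
h = 134 km × (2770 − 2720)/2720 = 2.46 km.

2.46 km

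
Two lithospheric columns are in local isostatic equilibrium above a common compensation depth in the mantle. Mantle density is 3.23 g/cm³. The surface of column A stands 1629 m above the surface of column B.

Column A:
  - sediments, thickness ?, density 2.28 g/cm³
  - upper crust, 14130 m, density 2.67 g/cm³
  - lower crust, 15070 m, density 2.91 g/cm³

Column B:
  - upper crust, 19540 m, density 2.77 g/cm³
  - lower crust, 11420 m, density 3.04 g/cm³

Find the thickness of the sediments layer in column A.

Take the compensation level at the base of the deeper column (depth z_c below the surface of column A) and equate Σ ρ_i t_i down to z_c; mantle fills any gap and the z_c terms cancel.
Column A: x×2.28 + 14130×2.67 + 15070×2.91 + (z_c − 29200 − x)×3.23
Column B: 1629×0 + 19540×2.77 + 11420×3.04 + (z_c − 1629 − 30960)×3.23
The z_c×3.23 term appears on both sides and cancels. Collect the known terms of each column as K = Σ(ρt)_known − 3.23 × (depth of known layers): K_A = 81580.8 − 3.23×29200 = −12735.2; K_B = 88842.6 − 3.23×(1629 + 30960) = −16419.87.
Balance: K_A − x×(3.23 − 2.28) = K_B, so x = (K_A − K_B)/(3.23 − 2.28) = 3684.67/0.95 = 3880 m.

3880 m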